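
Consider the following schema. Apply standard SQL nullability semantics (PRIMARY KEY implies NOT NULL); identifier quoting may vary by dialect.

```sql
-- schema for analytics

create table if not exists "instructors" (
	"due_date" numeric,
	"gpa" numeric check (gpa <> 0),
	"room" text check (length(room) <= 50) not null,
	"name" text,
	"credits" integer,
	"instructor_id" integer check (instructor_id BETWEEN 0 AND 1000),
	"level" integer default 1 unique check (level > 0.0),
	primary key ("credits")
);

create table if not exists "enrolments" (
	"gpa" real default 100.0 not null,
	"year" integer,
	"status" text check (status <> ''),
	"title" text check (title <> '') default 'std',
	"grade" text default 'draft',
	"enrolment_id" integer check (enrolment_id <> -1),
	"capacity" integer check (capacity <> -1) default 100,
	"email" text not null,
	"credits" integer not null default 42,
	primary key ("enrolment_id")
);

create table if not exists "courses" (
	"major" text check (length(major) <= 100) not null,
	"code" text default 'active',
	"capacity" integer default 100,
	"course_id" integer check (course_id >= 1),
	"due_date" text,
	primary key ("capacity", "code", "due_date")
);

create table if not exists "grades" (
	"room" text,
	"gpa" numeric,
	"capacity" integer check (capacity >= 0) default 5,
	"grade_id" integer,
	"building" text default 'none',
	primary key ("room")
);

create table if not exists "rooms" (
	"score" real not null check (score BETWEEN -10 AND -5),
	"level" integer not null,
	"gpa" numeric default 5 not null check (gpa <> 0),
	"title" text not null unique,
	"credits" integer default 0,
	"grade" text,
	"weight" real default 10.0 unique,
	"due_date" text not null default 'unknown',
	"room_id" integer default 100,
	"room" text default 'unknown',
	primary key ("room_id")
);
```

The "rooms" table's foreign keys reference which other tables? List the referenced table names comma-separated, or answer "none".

none

No column in rooms has a REFERENCES clause.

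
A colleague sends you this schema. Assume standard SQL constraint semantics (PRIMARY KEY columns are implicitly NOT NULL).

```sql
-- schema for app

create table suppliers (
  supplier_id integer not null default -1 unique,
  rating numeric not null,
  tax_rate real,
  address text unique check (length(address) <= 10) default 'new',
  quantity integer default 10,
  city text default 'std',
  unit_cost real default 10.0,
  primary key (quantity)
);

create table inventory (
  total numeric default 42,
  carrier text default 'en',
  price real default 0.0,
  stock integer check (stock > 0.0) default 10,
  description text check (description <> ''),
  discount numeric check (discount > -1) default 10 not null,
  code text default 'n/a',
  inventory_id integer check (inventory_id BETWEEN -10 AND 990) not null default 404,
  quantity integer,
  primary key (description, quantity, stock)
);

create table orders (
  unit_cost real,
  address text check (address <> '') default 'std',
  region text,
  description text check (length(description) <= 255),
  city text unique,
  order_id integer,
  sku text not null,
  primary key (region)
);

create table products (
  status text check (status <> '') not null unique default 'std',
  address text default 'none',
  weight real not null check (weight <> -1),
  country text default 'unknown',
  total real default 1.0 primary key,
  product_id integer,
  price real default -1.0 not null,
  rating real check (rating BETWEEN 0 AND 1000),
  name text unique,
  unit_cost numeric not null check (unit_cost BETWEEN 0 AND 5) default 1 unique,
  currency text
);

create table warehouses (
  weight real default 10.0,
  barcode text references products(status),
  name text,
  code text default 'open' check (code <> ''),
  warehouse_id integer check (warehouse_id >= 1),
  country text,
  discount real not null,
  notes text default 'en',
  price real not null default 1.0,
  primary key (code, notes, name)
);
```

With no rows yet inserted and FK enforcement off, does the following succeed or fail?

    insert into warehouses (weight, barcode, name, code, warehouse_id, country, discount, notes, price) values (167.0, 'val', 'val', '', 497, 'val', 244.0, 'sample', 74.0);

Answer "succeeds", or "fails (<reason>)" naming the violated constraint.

fails (CHECK on code)

The value '' for code violates CHECK (code <> '').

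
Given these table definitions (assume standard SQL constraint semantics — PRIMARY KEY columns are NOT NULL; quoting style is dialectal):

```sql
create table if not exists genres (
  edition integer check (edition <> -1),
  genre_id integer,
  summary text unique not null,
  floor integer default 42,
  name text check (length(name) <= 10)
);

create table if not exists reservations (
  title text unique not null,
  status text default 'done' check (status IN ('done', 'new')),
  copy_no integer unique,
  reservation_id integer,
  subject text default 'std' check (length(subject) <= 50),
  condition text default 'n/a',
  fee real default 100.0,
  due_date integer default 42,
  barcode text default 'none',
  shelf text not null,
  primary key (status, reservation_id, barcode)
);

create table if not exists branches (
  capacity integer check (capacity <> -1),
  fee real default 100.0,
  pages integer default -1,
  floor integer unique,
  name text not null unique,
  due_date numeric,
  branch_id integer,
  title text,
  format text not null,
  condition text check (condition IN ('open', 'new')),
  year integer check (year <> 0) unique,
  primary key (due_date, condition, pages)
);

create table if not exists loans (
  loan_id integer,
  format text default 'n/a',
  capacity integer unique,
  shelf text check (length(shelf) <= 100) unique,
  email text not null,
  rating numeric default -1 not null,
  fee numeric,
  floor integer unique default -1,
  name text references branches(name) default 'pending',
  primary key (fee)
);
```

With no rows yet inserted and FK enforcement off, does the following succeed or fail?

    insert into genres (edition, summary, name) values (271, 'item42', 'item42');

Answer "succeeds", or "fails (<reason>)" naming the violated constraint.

succeeds

NOT NULL columns: summary is supplied.
CHECK constraints: 271 satisfies (edition <> -1); 'item42' satisfies (length(name) <= 10).
No constraint is violated.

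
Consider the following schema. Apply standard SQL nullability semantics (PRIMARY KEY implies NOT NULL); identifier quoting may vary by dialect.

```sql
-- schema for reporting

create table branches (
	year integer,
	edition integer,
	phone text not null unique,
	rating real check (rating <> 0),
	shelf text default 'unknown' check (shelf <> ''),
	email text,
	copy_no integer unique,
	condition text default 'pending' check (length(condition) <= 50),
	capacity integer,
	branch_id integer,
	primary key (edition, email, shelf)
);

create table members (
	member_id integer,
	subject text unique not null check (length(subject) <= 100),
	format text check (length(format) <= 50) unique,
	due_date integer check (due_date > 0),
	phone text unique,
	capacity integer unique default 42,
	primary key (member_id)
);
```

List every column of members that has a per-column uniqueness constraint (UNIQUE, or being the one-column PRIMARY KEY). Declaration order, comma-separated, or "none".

member_id, subject, format, phone, capacity

- member_id: single-column PRIMARY KEY → unique.
- subject: declared UNIQUE → unique.
- format: declared UNIQUE → unique.
- due_date: no UNIQUE or single-column PK constraint.
- phone: declared UNIQUE → unique.
- capacity: declared UNIQUE → unique.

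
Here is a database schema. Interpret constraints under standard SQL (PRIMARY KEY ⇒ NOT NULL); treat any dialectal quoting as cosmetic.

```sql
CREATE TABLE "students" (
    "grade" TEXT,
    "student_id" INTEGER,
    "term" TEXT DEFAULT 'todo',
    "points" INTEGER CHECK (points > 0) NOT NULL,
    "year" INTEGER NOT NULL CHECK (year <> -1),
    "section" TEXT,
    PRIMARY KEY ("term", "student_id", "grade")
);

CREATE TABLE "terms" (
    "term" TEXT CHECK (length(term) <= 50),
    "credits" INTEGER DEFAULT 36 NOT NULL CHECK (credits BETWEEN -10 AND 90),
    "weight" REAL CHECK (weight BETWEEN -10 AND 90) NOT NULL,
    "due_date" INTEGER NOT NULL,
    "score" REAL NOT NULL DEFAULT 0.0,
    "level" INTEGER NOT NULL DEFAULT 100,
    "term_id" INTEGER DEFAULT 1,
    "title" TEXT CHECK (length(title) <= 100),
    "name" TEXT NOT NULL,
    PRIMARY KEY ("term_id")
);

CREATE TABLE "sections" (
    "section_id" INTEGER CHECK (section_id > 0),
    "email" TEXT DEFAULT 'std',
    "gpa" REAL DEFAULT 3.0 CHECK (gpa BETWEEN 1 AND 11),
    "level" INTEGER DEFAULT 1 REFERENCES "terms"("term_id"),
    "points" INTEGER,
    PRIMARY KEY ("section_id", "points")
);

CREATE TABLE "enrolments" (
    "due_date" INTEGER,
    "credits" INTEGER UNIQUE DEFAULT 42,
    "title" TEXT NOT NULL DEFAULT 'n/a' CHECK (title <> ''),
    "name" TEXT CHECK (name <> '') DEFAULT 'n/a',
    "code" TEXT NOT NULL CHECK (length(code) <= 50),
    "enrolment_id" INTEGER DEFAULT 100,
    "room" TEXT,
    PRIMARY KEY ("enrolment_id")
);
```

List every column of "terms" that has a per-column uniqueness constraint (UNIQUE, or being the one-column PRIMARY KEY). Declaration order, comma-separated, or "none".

- term: no UNIQUE or single-column PK constraint.
- credits: no UNIQUE or single-column PK constraint.
- weight: no UNIQUE or single-column PK constraint.
- due_date: no UNIQUE or single-column PK constraint.
- score: no UNIQUE or single-column PK constraint.
- level: no UNIQUE or single-column PK constraint.
- term_id: single-column PRIMARY KEY → unique.
- title: no UNIQUE or single-column PK constraint.
- name: no UNIQUE or single-column PK constraint.

term_id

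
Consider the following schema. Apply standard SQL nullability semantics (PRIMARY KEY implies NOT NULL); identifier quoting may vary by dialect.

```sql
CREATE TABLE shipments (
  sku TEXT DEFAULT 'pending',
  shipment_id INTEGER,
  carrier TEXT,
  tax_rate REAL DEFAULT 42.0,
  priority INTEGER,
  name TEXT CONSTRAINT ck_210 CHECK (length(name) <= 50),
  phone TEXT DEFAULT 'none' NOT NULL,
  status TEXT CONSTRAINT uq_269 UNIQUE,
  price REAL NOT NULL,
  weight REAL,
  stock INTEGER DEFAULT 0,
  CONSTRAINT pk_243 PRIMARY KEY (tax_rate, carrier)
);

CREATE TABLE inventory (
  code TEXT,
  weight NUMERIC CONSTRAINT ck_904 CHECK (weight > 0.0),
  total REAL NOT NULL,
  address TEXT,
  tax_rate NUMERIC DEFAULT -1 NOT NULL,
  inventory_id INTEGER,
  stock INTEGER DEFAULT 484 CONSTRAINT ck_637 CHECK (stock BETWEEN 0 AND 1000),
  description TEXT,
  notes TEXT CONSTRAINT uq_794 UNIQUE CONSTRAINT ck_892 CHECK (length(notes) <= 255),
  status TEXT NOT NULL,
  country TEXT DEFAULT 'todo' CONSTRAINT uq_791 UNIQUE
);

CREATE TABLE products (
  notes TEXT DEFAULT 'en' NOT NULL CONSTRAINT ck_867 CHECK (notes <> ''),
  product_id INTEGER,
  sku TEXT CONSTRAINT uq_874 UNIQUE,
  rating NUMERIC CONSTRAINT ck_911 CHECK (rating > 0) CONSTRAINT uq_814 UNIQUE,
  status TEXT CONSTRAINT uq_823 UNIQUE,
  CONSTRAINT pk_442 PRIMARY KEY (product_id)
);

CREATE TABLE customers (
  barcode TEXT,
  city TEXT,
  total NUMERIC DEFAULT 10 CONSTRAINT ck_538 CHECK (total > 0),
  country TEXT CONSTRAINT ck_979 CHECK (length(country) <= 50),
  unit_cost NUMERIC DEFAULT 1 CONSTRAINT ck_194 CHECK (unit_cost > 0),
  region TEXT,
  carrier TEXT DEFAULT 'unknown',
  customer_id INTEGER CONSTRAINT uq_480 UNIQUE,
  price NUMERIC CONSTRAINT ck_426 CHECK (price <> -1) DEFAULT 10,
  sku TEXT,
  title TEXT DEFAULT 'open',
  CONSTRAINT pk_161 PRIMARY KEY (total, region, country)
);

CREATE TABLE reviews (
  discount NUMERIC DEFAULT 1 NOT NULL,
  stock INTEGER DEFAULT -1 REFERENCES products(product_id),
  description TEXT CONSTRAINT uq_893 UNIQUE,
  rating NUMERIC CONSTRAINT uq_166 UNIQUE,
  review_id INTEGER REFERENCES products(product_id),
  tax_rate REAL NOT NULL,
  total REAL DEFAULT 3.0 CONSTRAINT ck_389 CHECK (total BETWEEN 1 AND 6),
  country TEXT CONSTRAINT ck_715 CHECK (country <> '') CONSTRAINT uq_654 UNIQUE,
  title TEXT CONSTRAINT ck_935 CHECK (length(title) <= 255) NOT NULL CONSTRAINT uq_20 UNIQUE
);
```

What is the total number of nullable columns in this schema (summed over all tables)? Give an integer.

shipments: 7 nullable (sku, shipment_id, priority, name, status, weight, stock — PK (tax_rate, carrier) and explicit NOT NULL columns excluded).
inventory: 8 nullable (code, weight, address, inventory_id, stock, description, notes, country — PK none and explicit NOT NULL columns excluded).
products: 3 nullable (sku, rating, status — PK (product_id) and explicit NOT NULL columns excluded).
customers: 8 nullable (barcode, city, unit_cost, carrier, customer_id, price, sku, title — PK (total, region, country) and explicit NOT NULL columns excluded).
reviews: 6 nullable (stock, description, rating, review_id, total, country — PK none and explicit NOT NULL columns excluded).
Total: 7 + 8 + 3 + 8 + 6 = 32.

32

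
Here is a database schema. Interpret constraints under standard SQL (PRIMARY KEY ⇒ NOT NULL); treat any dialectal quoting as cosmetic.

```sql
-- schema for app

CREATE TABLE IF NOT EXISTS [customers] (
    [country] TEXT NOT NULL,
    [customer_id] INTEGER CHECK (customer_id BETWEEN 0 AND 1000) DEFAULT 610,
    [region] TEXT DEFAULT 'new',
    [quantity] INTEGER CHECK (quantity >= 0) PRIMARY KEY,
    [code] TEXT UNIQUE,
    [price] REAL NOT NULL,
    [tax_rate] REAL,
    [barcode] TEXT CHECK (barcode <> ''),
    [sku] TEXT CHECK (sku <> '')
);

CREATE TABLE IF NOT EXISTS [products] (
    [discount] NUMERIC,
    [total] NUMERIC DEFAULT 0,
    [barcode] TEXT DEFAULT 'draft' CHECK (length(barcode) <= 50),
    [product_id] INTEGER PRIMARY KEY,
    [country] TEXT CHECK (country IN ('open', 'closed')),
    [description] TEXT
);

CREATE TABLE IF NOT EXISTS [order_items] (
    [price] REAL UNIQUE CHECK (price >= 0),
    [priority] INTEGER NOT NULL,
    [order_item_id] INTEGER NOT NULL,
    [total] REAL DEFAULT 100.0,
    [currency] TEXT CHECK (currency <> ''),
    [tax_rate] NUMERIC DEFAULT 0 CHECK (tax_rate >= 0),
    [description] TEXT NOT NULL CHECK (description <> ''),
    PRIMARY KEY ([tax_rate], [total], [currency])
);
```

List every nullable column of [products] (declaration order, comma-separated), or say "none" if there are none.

- discount: no NOT NULL constraint applies → nullable.
- total: DEFAULT only fills an omitted column; an explicit NULL is still allowed → nullable.
- barcode: CHECK does not forbid NULL (a CHECK constraint passes when its expression is NULL) → nullable.
- product_id: part of the PRIMARY KEY, which implies NOT NULL → not nullable.
- country: CHECK does not forbid NULL (a CHECK constraint passes when its expression is NULL) → nullable.
- description: no NOT NULL constraint applies → nullable.

discount, total, barcode, country, description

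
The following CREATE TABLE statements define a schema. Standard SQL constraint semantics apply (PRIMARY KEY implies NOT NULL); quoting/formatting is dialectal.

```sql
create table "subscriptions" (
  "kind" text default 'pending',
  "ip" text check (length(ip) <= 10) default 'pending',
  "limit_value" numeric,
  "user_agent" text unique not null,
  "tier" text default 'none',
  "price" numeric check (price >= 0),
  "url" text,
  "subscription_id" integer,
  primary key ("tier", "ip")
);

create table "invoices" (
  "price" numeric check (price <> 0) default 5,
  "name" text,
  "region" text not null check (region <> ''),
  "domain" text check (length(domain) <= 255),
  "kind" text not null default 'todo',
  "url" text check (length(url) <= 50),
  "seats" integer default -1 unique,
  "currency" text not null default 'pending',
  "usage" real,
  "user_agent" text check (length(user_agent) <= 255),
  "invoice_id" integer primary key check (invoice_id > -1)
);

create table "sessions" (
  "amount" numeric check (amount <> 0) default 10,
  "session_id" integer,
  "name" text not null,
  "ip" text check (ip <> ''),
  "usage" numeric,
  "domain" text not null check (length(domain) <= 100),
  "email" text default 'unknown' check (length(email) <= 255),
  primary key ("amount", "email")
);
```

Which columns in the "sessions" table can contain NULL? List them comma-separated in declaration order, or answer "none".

session_id, ip, usage

- amount: part of the PRIMARY KEY, which implies NOT NULL → not nullable.
- session_id: no NOT NULL constraint applies → nullable.
- name: declared NOT NULL → not nullable.
- ip: CHECK does not forbid NULL (a CHECK constraint passes when its expression is NULL) → nullable.
- usage: no NOT NULL constraint applies → nullable.
- domain: declared NOT NULL → not nullable.
- email: part of the PRIMARY KEY, which implies NOT NULL → not nullable.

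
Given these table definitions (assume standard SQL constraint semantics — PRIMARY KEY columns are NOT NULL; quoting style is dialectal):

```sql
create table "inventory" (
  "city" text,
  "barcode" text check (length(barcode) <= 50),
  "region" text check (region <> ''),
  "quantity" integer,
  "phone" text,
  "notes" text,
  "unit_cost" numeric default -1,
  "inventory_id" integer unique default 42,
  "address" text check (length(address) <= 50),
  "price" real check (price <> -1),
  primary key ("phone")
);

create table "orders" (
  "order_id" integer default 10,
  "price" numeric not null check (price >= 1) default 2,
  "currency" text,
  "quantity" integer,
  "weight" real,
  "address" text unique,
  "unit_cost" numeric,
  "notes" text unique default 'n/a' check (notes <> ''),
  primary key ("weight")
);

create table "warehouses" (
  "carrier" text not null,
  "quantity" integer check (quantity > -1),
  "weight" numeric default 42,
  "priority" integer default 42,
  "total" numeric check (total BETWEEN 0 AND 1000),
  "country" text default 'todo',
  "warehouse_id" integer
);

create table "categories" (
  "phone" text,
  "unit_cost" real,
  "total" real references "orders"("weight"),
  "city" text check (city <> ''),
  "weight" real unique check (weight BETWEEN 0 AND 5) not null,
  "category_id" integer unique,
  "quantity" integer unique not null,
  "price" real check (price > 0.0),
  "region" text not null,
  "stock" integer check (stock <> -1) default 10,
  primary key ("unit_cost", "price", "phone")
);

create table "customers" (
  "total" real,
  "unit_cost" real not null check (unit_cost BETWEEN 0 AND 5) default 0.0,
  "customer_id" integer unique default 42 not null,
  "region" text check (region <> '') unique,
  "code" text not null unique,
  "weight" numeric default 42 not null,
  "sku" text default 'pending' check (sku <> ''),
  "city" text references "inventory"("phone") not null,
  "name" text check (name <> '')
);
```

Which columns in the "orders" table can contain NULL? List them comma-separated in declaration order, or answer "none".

- order_id: DEFAULT only fills an omitted column; an explicit NULL is still allowed → nullable.
- price: declared NOT NULL → not nullable.
- currency: no NOT NULL constraint applies → nullable.
- quantity: no NOT NULL constraint applies → nullable.
- weight: part of the PRIMARY KEY, which implies NOT NULL → not nullable.
- address: UNIQUE does not imply NOT NULL → nullable.
- unit_cost: no NOT NULL constraint applies → nullable.
- notes: CHECK does not forbid NULL (a CHECK constraint passes when its expression is NULL) → nullable.

order_id, currency, quantity, address, unit_cost, notes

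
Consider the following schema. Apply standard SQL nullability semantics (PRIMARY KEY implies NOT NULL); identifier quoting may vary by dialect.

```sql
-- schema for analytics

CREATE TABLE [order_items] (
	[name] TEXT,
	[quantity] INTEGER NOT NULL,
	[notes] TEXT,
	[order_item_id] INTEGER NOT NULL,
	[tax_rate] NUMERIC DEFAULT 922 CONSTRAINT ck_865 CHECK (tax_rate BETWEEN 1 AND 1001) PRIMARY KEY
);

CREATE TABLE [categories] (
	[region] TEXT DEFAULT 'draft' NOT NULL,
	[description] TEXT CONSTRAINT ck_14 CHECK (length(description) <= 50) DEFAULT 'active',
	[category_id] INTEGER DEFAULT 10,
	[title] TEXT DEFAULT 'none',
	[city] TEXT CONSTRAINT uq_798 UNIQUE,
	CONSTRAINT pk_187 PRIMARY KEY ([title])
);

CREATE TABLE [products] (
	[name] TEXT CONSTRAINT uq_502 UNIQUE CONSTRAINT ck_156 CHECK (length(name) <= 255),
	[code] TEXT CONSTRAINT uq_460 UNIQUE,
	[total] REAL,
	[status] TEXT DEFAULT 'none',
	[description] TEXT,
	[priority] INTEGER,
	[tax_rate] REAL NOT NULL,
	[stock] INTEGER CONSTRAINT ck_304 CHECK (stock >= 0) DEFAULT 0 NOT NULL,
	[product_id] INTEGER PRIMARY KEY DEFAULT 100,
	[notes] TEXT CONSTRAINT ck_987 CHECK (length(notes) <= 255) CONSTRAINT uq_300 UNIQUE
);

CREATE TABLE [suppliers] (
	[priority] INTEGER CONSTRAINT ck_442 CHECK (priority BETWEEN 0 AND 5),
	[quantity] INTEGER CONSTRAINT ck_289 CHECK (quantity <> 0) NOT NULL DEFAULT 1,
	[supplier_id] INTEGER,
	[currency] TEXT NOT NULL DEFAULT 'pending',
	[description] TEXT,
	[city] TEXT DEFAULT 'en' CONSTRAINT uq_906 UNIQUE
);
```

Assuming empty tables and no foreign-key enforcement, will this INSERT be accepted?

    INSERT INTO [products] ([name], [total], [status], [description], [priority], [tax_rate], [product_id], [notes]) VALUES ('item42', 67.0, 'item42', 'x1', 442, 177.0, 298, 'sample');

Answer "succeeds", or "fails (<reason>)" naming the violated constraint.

NOT NULL columns: product_id is supplied; stock defaults to 0; tax_rate is supplied.
CHECK constraints: 'item42' satisfies (length(name) <= 255); 'sample' satisfies (length(notes) <= 255).
No constraint is violated.

succeeds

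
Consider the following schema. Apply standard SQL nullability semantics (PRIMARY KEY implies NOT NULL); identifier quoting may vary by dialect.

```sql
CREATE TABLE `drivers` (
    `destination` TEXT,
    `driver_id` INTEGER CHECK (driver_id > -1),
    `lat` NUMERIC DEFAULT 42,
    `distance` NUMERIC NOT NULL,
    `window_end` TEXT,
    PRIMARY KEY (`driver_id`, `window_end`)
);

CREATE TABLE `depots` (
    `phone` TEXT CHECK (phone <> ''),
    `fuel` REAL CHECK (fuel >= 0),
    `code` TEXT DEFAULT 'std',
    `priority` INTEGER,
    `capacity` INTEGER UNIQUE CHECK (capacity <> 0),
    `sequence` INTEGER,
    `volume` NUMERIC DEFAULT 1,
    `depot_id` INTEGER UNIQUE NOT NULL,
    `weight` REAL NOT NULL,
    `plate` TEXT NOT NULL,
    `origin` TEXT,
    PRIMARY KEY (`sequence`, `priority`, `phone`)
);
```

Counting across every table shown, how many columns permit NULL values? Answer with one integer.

drivers: 2 nullable (destination, lat — PK (driver_id, window_end) and explicit NOT NULL columns excluded).
depots: 5 nullable (fuel, code, capacity, volume, origin — PK (sequence, priority, phone) and explicit NOT NULL columns excluded).
Total: 2 + 5 = 7.

7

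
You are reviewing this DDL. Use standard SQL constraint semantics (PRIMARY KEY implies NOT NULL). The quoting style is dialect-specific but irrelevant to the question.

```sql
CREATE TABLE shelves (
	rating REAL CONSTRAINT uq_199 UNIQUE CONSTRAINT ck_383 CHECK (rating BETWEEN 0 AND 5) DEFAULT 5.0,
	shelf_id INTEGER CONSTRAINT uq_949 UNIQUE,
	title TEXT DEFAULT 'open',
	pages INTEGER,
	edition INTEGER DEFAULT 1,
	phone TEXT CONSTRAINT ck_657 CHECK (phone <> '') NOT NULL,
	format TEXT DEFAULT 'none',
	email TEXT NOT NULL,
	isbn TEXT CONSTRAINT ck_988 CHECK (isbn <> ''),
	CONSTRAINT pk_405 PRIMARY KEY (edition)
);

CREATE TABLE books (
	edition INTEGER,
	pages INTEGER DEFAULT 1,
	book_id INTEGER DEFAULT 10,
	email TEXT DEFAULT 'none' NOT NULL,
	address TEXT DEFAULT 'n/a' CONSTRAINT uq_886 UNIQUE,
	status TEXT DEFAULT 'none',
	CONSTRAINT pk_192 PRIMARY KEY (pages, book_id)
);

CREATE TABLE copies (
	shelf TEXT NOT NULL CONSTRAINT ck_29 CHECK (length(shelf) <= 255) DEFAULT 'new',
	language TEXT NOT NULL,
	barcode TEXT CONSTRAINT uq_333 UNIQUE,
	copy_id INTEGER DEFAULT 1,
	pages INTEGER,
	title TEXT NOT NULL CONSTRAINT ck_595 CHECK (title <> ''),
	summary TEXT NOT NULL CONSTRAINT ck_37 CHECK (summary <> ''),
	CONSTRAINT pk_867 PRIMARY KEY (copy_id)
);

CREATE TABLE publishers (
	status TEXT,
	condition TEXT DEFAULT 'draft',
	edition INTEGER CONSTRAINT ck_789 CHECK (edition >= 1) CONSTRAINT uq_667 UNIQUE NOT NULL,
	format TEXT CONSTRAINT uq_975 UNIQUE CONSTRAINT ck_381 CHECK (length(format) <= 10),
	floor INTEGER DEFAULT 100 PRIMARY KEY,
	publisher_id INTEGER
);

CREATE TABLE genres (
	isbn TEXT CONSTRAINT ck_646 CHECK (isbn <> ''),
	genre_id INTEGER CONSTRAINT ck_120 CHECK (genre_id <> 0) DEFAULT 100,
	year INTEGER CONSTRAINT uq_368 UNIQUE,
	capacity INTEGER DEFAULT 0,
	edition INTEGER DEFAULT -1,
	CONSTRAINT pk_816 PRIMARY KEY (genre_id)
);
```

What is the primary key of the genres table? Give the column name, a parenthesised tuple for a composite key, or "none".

genre_id is declared PRIMARY KEY as a table-level PRIMARY KEY clause.

genre_id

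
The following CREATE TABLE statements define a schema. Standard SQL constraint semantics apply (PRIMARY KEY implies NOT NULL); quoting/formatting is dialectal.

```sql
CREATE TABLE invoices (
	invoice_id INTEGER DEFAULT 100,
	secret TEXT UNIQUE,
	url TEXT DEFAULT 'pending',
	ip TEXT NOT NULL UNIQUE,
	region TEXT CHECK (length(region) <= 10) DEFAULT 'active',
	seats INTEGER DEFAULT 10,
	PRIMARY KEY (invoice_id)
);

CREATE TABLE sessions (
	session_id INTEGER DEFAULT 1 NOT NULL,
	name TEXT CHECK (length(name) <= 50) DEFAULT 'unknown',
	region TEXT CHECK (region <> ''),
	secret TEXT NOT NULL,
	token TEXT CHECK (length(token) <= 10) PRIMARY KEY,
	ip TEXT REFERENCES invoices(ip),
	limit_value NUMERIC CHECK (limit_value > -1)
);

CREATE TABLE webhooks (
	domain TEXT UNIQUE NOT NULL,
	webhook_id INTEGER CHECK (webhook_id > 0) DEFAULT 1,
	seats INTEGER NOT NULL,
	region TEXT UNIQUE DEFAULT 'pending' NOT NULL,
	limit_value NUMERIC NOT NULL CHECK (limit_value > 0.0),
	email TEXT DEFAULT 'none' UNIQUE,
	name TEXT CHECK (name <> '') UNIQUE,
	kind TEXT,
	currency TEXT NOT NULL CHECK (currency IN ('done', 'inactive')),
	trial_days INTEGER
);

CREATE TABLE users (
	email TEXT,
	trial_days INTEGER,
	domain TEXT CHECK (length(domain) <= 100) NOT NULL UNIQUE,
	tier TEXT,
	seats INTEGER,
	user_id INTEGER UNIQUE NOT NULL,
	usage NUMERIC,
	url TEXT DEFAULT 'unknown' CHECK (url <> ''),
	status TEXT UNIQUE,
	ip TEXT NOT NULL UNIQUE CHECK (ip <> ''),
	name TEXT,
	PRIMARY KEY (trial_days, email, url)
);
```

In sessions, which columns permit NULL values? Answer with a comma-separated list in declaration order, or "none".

name, region, ip, limit_value

- session_id: declared NOT NULL → not nullable.
- name: CHECK does not forbid NULL (a CHECK constraint passes when its expression is NULL) → nullable.
- region: CHECK does not forbid NULL (a CHECK constraint passes when its expression is NULL) → nullable.
- secret: declared NOT NULL → not nullable.
- token: part of the PRIMARY KEY, which implies NOT NULL → not nullable.
- ip: a foreign key column may be NULL unless separately constrained → nullable.
- limit_value: CHECK does not forbid NULL (a CHECK constraint passes when its expression is NULL) → nullable.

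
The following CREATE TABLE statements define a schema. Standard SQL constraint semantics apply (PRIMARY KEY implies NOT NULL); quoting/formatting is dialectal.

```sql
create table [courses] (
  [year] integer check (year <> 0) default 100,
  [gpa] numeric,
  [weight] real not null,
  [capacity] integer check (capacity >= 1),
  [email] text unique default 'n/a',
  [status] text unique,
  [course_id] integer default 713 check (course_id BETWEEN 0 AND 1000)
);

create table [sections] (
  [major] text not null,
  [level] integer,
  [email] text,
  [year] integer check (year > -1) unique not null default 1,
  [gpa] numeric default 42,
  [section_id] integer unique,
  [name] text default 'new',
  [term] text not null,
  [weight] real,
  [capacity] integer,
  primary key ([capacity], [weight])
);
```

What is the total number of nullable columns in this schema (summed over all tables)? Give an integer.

courses: 6 nullable (year, gpa, capacity, email, status, course_id — PK none and explicit NOT NULL columns excluded).
sections: 5 nullable (level, email, gpa, section_id, name — PK (capacity, weight) and explicit NOT NULL columns excluded).
Total: 6 + 5 = 11.

11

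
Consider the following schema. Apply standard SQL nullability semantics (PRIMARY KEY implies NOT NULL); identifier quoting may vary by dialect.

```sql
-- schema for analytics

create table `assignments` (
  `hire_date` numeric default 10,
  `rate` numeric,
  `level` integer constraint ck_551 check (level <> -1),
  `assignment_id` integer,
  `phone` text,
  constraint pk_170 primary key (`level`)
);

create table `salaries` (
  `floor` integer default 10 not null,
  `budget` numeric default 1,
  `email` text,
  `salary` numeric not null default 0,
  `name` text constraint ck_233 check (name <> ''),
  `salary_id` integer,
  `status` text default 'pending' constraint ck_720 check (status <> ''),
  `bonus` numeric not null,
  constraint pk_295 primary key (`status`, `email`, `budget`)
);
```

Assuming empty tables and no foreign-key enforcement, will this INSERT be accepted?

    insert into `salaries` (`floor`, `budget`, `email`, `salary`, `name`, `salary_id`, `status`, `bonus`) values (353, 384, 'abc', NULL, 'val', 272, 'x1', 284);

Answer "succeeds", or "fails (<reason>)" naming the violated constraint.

fails (NOT NULL on salary)

salary is explicitly set to NULL, but salary is declared NOT NULL.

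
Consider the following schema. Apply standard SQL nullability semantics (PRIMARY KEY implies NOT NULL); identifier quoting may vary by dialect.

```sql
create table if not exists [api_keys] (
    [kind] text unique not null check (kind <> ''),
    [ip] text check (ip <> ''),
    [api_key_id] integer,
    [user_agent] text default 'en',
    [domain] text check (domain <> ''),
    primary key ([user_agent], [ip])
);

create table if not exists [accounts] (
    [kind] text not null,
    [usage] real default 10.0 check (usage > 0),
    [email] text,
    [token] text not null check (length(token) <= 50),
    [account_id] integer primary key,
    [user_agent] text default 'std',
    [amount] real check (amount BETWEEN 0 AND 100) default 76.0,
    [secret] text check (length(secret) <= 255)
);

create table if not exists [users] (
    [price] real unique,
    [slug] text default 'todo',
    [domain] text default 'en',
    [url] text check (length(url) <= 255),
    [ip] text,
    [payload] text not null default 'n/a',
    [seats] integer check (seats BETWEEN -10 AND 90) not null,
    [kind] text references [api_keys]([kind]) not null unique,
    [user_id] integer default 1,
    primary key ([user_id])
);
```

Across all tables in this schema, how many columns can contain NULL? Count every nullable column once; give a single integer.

12

api_keys: 2 nullable (api_key_id, domain — PK (user_agent, ip) and explicit NOT NULL columns excluded).
accounts: 5 nullable (usage, email, user_agent, amount, secret — PK (account_id) and explicit NOT NULL columns excluded).
users: 5 nullable (price, slug, domain, url, ip — PK (user_id) and explicit NOT NULL columns excluded).
Total: 2 + 5 + 5 = 12.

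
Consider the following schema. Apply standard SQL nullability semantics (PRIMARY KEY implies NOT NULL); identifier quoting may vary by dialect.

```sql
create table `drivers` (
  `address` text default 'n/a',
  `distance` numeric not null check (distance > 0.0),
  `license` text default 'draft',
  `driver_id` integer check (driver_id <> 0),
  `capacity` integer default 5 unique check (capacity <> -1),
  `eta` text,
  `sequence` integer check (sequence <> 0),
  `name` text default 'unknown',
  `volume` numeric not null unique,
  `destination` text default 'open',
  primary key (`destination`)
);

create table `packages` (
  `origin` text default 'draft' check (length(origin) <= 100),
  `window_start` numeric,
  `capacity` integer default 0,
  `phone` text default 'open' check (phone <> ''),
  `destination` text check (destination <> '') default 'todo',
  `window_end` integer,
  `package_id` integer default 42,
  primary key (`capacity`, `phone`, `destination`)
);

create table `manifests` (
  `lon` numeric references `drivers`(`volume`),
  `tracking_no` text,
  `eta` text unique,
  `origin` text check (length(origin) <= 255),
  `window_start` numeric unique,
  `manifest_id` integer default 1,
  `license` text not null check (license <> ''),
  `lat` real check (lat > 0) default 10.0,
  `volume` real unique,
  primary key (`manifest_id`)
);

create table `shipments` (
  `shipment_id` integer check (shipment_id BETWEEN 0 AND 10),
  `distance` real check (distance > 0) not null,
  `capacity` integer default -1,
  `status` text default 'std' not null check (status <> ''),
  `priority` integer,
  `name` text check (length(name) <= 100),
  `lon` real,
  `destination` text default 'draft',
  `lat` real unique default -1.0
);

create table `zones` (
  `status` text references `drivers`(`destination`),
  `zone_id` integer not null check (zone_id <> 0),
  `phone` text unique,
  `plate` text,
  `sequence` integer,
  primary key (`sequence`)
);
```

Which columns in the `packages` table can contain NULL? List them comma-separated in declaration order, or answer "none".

origin, window_start, window_end, package_id

- origin: CHECK does not forbid NULL (a CHECK constraint passes when its expression is NULL) → nullable.
- window_start: no NOT NULL constraint applies → nullable.
- capacity: part of the PRIMARY KEY, which implies NOT NULL → not nullable.
- phone: part of the PRIMARY KEY, which implies NOT NULL → not nullable.
- destination: part of the PRIMARY KEY, which implies NOT NULL → not nullable.
- window_end: no NOT NULL constraint applies → nullable.
- package_id: DEFAULT only fills an omitted column; an explicit NULL is still allowed → nullable.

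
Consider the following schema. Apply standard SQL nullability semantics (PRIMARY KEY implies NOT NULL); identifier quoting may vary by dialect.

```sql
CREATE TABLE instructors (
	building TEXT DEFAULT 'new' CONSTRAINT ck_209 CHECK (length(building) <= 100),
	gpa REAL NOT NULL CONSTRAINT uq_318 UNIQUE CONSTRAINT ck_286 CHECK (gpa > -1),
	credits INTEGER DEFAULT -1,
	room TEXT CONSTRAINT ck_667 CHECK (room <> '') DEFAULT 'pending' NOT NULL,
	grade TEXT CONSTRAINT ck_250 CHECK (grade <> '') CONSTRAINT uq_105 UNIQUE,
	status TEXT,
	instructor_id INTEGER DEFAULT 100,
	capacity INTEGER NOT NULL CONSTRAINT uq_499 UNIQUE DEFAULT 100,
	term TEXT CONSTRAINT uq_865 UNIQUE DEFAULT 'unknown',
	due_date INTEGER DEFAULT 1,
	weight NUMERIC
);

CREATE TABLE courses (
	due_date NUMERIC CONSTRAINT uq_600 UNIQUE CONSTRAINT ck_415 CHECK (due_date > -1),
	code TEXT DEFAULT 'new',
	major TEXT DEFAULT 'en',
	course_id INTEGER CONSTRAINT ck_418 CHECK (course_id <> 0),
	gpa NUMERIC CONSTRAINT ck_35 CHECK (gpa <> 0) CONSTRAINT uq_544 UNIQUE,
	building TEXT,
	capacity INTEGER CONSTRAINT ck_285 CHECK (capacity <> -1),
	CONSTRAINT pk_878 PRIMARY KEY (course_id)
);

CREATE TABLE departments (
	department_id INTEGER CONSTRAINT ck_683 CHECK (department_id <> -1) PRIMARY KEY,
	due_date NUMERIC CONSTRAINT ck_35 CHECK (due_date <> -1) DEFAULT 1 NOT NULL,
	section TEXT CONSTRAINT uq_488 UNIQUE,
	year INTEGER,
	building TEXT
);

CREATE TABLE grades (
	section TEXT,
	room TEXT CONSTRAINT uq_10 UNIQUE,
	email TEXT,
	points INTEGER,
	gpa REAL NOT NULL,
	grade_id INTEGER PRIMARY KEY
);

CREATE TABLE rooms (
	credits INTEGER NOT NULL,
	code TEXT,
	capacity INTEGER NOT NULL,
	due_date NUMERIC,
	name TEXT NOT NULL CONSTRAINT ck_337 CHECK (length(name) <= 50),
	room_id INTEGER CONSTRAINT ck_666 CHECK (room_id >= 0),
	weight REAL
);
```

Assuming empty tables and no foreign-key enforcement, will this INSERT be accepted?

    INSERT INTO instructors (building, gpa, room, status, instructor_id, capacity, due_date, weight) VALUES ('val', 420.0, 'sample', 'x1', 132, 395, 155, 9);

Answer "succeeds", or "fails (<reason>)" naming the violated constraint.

succeeds

NOT NULL columns: capacity is supplied; gpa is supplied; room is supplied.
CHECK constraints: 'val' satisfies (length(building) <= 100); 420.0 satisfies (gpa > -1); 'sample' satisfies (room <> '').
No constraint is violated.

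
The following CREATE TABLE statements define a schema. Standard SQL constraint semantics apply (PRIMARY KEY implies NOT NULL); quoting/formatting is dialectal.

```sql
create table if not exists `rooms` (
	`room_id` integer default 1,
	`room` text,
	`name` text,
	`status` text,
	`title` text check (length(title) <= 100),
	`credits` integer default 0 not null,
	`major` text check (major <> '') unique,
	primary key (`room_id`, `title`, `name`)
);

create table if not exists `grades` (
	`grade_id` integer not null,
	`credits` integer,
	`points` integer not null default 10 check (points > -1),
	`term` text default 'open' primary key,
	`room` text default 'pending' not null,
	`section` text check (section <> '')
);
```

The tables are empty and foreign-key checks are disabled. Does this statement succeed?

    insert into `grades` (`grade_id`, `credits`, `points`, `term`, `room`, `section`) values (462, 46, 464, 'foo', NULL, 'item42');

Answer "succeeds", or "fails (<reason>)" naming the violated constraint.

fails (NOT NULL on room)

room is explicitly set to NULL, but room is declared NOT NULL.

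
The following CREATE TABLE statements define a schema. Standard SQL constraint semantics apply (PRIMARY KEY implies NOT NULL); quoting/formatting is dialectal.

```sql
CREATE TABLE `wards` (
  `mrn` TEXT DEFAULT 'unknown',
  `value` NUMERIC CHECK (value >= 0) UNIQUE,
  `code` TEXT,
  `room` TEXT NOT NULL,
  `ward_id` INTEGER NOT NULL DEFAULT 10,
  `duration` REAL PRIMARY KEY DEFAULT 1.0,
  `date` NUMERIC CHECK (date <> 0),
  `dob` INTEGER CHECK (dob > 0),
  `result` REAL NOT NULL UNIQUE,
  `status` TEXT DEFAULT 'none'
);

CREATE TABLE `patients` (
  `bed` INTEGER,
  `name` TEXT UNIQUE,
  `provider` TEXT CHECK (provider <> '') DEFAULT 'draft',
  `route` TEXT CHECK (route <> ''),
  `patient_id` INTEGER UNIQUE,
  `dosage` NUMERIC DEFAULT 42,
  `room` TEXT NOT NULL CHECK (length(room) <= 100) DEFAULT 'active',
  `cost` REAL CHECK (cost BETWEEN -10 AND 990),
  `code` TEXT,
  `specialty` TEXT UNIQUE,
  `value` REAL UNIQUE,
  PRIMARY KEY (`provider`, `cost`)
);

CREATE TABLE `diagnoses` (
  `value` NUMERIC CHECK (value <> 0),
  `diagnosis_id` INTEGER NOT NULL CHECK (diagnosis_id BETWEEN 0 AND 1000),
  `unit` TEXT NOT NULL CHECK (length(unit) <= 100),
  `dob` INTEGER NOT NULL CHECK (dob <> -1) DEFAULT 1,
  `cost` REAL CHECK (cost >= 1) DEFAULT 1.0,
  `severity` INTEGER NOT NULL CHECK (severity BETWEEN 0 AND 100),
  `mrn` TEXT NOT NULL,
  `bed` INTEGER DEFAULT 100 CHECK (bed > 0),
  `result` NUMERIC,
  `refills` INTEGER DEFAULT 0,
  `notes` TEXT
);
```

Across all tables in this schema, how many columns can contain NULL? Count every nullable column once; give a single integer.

wards: 6 nullable (mrn, value, code, date, dob, status — PK (duration) and explicit NOT NULL columns excluded).
patients: 8 nullable (bed, name, route, patient_id, dosage, code, specialty, value — PK (provider, cost) and explicit NOT NULL columns excluded).
diagnoses: 6 nullable (value, cost, bed, result, refills, notes — PK none and explicit NOT NULL columns excluded).
Total: 6 + 8 + 6 = 20.

20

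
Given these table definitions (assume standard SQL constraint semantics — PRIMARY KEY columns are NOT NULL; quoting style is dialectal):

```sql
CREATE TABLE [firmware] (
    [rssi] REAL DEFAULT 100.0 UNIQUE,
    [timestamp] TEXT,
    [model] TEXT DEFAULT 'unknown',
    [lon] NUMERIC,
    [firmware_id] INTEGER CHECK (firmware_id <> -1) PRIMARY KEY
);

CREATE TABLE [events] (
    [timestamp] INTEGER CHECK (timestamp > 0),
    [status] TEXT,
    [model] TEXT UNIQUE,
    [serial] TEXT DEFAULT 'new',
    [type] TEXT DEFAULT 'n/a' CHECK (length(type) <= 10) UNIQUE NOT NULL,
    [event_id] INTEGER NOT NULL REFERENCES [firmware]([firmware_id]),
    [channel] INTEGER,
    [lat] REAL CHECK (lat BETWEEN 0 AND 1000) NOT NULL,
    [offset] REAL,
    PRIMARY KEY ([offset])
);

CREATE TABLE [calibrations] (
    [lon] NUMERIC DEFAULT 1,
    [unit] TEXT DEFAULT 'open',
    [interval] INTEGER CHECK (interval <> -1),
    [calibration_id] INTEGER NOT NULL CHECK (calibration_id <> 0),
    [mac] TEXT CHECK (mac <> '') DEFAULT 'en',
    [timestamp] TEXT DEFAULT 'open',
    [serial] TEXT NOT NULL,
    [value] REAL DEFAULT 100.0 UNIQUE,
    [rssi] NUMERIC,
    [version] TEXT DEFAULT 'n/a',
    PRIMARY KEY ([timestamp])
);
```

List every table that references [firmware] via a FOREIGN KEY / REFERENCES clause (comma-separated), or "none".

- events.event_id references firmware(firmware_id).

events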